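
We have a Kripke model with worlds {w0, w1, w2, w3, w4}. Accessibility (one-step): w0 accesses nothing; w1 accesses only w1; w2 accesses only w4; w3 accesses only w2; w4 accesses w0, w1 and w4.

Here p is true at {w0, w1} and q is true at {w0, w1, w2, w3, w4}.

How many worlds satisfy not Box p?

3

w0: Box p is T. ✗
w1: Box p is T. ✗
w2: Box p is F. ✓
w3: Box p is F. ✓
w4: Box p is F. ✓
Satisfying worlds: {w2, w3, w4}.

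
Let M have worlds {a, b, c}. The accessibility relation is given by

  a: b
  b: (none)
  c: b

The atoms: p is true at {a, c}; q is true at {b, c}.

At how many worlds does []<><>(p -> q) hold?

1

a: successors {b}; <><>(p -> q) there: b:F. ✗
b: no successors, so []<><>(p -> q) holds vacuously. ✓
c: successors {b}; <><>(p -> q) there: b:F. ✗
Satisfying worlds: {b}.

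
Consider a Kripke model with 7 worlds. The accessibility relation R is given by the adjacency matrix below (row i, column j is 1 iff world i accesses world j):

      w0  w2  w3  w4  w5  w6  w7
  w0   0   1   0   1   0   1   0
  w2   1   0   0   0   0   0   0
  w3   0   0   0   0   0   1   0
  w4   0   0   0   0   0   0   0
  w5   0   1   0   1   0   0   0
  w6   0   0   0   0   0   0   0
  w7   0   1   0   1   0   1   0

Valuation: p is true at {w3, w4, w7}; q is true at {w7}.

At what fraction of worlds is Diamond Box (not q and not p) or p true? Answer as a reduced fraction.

5/7

w0: Diamond Box (not q and not p) is T, p is F. ✓
w2: Diamond Box (not q and not p) is F, p is F. ✗
w3: Diamond Box (not q and not p) is T, p is T. ✓
w4: Diamond Box (not q and not p) is F, p is T. ✓
w5: Diamond Box (not q and not p) is T, p is F. ✓
w6: Diamond Box (not q and not p) is F, p is F. ✗
w7: Diamond Box (not q and not p) is T, p is T. ✓
That's 5 of 7 worlds, so 5/7.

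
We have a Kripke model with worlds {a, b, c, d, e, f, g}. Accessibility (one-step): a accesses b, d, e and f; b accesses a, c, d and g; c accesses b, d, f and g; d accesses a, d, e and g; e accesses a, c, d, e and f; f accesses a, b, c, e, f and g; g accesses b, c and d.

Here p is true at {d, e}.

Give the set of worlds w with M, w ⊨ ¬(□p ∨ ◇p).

a: □p ∨ ◇p is T. ✗
b: □p ∨ ◇p is T. ✗
c: □p ∨ ◇p is T. ✗
d: □p ∨ ◇p is T. ✗
e: □p ∨ ◇p is T. ✗
f: □p ∨ ◇p is T. ✗
g: □p ∨ ◇p is T. ✗

∅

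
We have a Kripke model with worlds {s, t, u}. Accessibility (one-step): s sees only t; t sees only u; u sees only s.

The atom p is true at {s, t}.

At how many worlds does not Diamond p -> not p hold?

s: not Diamond p is F, not p is F. ✓
t: not Diamond p is T, not p is F. ✗
u: not Diamond p is F, not p is T. ✓
Satisfying worlds: {s, u}.

2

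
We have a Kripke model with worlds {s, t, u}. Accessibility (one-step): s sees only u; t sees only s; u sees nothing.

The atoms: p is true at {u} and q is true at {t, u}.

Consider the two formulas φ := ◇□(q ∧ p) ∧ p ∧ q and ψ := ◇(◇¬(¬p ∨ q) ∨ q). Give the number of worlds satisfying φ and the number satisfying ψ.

For ◇□(q ∧ p) ∧ p ∧ q:
s: ◇□(q ∧ p) is T, p ∧ q is F. ✗
t: ◇□(q ∧ p) is T, p ∧ q is F. ✗
u: ◇□(q ∧ p) is F, p ∧ q is T. ✗
— 0 worlds.
For ◇(◇¬(¬p ∨ q) ∨ q):
s: successors {u}; ◇¬(¬p ∨ q) ∨ q there: u:T. ✓
t: successors {s}; ◇¬(¬p ∨ q) ∨ q there: s:F. ✗
u: no successors, so ◇(◇¬(¬p ∨ q) ∨ q) fails. ✗
— 1 world.

0 and 1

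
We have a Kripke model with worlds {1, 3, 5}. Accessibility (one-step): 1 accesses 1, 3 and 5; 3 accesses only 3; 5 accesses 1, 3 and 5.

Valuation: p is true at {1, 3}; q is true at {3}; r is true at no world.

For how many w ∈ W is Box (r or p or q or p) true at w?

1

1: successors {1, 3, 5}; r or p or q or p there: 1:T, 3:T, 5:F. ✗
3: successors {3}; r or p or q or p there: 3:T. ✓
5: successors {1, 3, 5}; r or p or q or p there: 1:T, 3:T, 5:F. ✗
Satisfying worlds: {3}.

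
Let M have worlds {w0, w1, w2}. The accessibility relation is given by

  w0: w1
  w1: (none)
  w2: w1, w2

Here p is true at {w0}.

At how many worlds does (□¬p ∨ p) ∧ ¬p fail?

w0: □¬p ∨ p is T, ¬p is F. ✗
w1: □¬p ∨ p is T, ¬p is T. ✓
w2: □¬p ∨ p is T, ¬p is T. ✓
Satisfying worlds: {w1, w2}.
So (□¬p ∨ p) ∧ ¬p fails at the other 1 world.

1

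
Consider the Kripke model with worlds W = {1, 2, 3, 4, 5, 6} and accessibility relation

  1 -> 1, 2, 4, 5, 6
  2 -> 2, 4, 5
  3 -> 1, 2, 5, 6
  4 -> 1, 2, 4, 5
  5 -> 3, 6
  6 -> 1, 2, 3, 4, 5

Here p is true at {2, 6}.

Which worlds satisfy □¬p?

1: successors {1, 2, 4, 5, 6}; ¬p there: 1:T, 2:F, 4:T, 5:T, 6:F. ✗
2: successors {2, 4, 5}; ¬p there: 2:F, 4:T, 5:T. ✗
3: successors {1, 2, 5, 6}; ¬p there: 1:T, 2:F, 5:T, 6:F. ✗
4: successors {1, 2, 4, 5}; ¬p there: 1:T, 2:F, 4:T, 5:T. ✗
5: successors {3, 6}; ¬p there: 3:T, 6:F. ✗
6: successors {1, 2, 3, 4, 5}; ¬p there: 1:T, 2:F, 3:T, 4:T, 5:T. ✗

∅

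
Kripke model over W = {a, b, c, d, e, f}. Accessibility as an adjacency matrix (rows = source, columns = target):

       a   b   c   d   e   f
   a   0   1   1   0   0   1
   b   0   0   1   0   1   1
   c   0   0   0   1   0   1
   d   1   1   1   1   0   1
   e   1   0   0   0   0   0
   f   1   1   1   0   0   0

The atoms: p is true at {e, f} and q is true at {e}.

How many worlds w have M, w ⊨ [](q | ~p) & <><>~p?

2

a: [](q | ~p) is F, <><>~p is T. ✗
b: [](q | ~p) is F, <><>~p is T. ✗
c: [](q | ~p) is F, <><>~p is T. ✗
d: [](q | ~p) is F, <><>~p is T. ✗
e: [](q | ~p) is T, <><>~p is T. ✓
f: [](q | ~p) is T, <><>~p is T. ✓
Satisfying worlds: {e, f}.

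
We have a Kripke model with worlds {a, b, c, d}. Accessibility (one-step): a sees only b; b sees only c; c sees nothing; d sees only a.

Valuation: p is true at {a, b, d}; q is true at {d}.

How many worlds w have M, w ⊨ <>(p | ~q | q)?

a: successors {b}; p | ~q | q there: b:T. ✓
b: successors {c}; p | ~q | q there: c:T. ✓
c: no successors, so <>(p | ~q | q) fails. ✗
d: successors {a}; p | ~q | q there: a:T. ✓
Satisfying worlds: {a, b, d}.

3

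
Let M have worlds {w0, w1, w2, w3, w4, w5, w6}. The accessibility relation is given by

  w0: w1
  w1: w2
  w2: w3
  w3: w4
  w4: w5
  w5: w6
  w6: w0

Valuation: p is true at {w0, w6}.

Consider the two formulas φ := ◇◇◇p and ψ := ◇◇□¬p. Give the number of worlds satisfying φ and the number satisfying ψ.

For ◇◇◇p:
w0: successors {w1}; ◇◇p there: w1:F. ✗
w1: successors {w2}; ◇◇p there: w2:F. ✗
w2: successors {w3}; ◇◇p there: w3:F. ✗
w3: successors {w4}; ◇◇p there: w4:T. ✓
w4: successors {w5}; ◇◇p there: w5:T. ✓
w5: successors {w6}; ◇◇p there: w6:F. ✗
w6: successors {w0}; ◇◇p there: w0:F. ✗
— 2 worlds.
For ◇◇□¬p:
w0: successors {w1}; ◇□¬p there: w1:T. ✓
w1: successors {w2}; ◇□¬p there: w2:T. ✓
w2: successors {w3}; ◇□¬p there: w3:T. ✓
w3: successors {w4}; ◇□¬p there: w4:F. ✗
w4: successors {w5}; ◇□¬p there: w5:F. ✗
w5: successors {w6}; ◇□¬p there: w6:T. ✓
w6: successors {w0}; ◇□¬p there: w0:T. ✓
— 5 worlds.

2 and 5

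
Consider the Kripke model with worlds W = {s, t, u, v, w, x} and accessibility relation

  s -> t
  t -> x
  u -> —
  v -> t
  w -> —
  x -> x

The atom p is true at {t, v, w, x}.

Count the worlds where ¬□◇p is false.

s: □◇p is T. ✗
t: □◇p is T. ✗
u: □◇p is T. ✗
v: □◇p is T. ✗
w: □◇p is T. ✗
x: □◇p is T. ✗
Satisfying worlds: ∅.
So ¬□◇p fails at the other 6 worlds.

6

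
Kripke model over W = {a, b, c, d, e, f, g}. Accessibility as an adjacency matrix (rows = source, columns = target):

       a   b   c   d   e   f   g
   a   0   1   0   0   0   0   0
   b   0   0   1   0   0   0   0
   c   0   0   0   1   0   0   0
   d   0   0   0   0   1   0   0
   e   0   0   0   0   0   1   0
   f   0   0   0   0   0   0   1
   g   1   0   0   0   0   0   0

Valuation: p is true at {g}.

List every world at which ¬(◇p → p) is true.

a: ◇p → p is T. ✗
b: ◇p → p is T. ✗
c: ◇p → p is T. ✗
d: ◇p → p is T. ✗
e: ◇p → p is T. ✗
f: ◇p → p is F. ✓
g: ◇p → p is T. ✗

{f}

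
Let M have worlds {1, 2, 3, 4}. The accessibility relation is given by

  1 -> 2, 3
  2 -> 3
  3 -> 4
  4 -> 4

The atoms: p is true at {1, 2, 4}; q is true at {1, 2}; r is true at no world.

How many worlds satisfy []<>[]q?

0

1: successors {2, 3}; <>[]q there: 2:F, 3:F. ✗
2: successors {3}; <>[]q there: 3:F. ✗
3: successors {4}; <>[]q there: 4:F. ✗
4: successors {4}; <>[]q there: 4:F. ✗
Satisfying worlds: ∅.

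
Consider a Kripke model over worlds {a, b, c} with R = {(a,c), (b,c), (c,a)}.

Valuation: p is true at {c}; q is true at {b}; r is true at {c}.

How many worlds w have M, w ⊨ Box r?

2

a: successors {c}; r there: c:T. ✓
b: successors {c}; r there: c:T. ✓
c: successors {a}; r there: a:F. ✗
Satisfying worlds: {a, b}.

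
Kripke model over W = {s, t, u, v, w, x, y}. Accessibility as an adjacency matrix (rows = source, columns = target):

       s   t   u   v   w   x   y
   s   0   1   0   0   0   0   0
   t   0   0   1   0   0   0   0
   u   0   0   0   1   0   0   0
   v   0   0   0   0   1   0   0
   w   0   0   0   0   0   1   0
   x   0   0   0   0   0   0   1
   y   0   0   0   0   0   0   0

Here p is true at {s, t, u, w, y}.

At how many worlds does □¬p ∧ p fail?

s: □¬p is F, p is T. ✗
t: □¬p is F, p is T. ✗
u: □¬p is T, p is T. ✓
v: □¬p is F, p is F. ✗
w: □¬p is T, p is T. ✓
x: □¬p is F, p is F. ✗
y: □¬p is T, p is T. ✓
Satisfying worlds: {u, w, y}.
So □¬p ∧ p fails at the other 4 worlds.

4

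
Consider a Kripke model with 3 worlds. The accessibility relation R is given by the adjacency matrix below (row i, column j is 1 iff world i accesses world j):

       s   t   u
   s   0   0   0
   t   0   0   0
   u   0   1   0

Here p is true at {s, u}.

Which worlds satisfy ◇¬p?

s: no successors, so ◇¬p fails. ✗
t: no successors, so ◇¬p fails. ✗
u: successors {t}; ¬p there: t:T. ✓

{u}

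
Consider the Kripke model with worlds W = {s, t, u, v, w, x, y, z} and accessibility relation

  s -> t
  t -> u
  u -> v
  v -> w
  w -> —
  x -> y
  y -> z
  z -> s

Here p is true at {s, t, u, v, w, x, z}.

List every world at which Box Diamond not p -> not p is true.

{s, t, u, v, x, y, z}

s: Box Diamond not p is F, not p is F. ✓
t: Box Diamond not p is F, not p is F. ✓
u: Box Diamond not p is F, not p is F. ✓
v: Box Diamond not p is F, not p is F. ✓
w: Box Diamond not p is T, not p is F. ✗
x: Box Diamond not p is F, not p is F. ✓
y: Box Diamond not p is F, not p is T. ✓
z: Box Diamond not p is F, not p is F. ✓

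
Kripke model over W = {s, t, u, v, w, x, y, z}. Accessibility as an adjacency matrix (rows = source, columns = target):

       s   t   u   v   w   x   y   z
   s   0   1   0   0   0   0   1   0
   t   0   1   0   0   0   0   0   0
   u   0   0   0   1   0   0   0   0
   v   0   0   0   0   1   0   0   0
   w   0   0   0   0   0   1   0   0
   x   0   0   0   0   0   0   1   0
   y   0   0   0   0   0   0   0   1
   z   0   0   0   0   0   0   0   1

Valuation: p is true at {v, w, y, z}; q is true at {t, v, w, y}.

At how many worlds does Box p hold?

s: successors {t, y}; p there: t:F, y:T. ✗
t: successors {t}; p there: t:F. ✗
u: successors {v}; p there: v:T. ✓
v: successors {w}; p there: w:T. ✓
w: successors {x}; p there: x:F. ✗
x: successors {y}; p there: y:T. ✓
y: successors {z}; p there: z:T. ✓
z: successors {z}; p there: z:T. ✓
Satisfying worlds: {u, v, x, y, z}.

5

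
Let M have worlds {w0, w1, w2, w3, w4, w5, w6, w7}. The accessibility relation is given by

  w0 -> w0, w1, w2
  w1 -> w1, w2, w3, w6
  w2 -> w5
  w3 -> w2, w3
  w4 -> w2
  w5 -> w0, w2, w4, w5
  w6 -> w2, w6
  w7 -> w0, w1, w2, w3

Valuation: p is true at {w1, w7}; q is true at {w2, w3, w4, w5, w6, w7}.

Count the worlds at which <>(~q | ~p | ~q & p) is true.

8

w0: successors {w0, w1, w2}; ~q | ~p | ~q & p there: w0:T, w1:T, w2:T. ✓
w1: successors {w1, w2, w3, w6}; ~q | ~p | ~q & p there: w1:T, w2:T, w3:T, w6:T. ✓
w2: successors {w5}; ~q | ~p | ~q & p there: w5:T. ✓
w3: successors {w2, w3}; ~q | ~p | ~q & p there: w2:T, w3:T. ✓
w4: successors {w2}; ~q | ~p | ~q & p there: w2:T. ✓
w5: successors {w0, w2, w4, w5}; ~q | ~p | ~q & p there: w0:T, w2:T, w4:T, w5:T. ✓
w6: successors {w2, w6}; ~q | ~p | ~q & p there: w2:T, w6:T. ✓
w7: successors {w0, w1, w2, w3}; ~q | ~p | ~q & p there: w0:T, w1:T, w2:T, w3:T. ✓
Satisfying worlds: {w0, w1, w2, w3, w4, w5, w6, w7}.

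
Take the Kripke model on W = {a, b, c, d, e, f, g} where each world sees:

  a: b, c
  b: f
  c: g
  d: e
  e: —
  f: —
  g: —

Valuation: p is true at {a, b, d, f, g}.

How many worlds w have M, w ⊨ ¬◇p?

a: ◇p is T. ✗
b: ◇p is T. ✗
c: ◇p is T. ✗
d: ◇p is F. ✓
e: ◇p is F. ✓
f: ◇p is F. ✓
g: ◇p is F. ✓
Satisfying worlds: {d, e, f, g}.

4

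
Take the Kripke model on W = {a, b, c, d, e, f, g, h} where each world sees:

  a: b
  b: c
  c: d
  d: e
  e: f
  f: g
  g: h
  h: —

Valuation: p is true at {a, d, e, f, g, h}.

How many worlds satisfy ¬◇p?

3

a: ◇p is F. ✓
b: ◇p is F. ✓
c: ◇p is T. ✗
d: ◇p is T. ✗
e: ◇p is T. ✗
f: ◇p is T. ✗
g: ◇p is T. ✗
h: ◇p is F. ✓
Satisfying worlds: {a, b, h}.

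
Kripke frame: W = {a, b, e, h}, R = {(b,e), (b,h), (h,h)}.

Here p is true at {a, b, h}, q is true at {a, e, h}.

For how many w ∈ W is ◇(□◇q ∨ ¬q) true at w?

2

a: no successors, so ◇(□◇q ∨ ¬q) fails. ✗
b: successors {e, h}; □◇q ∨ ¬q there: e:T, h:T. ✓
e: no successors, so ◇(□◇q ∨ ¬q) fails. ✗
h: successors {h}; □◇q ∨ ¬q there: h:T. ✓
Satisfying worlds: {b, h}.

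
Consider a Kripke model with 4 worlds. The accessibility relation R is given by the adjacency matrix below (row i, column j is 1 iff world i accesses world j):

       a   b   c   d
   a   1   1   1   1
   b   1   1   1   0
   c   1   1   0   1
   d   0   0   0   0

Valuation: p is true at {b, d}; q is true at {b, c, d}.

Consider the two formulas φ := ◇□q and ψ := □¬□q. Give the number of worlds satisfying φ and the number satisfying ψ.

2 and 2

For ◇□q:
a: successors {a, b, c, d}; □q there: a:F, b:F, c:F, d:T. ✓
b: successors {a, b, c}; □q there: a:F, b:F, c:F. ✗
c: successors {a, b, d}; □q there: a:F, b:F, d:T. ✓
d: no successors, so ◇□q fails. ✗
— 2 worlds.
For □¬□q:
a: successors {a, b, c, d}; ¬□q there: a:T, b:T, c:T, d:F. ✗
b: successors {a, b, c}; ¬□q there: a:T, b:T, c:T. ✓
c: successors {a, b, d}; ¬□q there: a:T, b:T, d:F. ✗
d: no successors, so □¬□q holds vacuously. ✓
— 2 worlds.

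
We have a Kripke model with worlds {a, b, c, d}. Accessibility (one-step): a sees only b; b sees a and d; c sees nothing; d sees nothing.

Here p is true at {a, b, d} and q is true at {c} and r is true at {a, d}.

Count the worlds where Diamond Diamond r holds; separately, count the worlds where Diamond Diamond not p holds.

For Diamond Diamond r:
a: successors {b}; Diamond r there: b:T. ✓
b: successors {a, d}; Diamond r there: a:F, d:F. ✗
c: no successors, so Diamond Diamond r fails. ✗
d: no successors, so Diamond Diamond r fails. ✗
— 1 world.
For Diamond Diamond not p:
a: successors {b}; Diamond not p there: b:F. ✗
b: successors {a, d}; Diamond not p there: a:F, d:F. ✗
c: no successors, so Diamond Diamond not p fails. ✗
d: no successors, so Diamond Diamond not p fails. ✗
— 0 worlds.

1 and 0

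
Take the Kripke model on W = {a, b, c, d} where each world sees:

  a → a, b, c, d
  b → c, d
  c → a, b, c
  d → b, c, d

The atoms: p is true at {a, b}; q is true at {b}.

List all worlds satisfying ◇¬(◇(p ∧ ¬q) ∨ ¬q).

{a, c, d}

a: successors {a, b, c, d}; ¬(◇(p ∧ ¬q) ∨ ¬q) there: a:F, b:T, c:F, d:F. ✓
b: successors {c, d}; ¬(◇(p ∧ ¬q) ∨ ¬q) there: c:F, d:F. ✗
c: successors {a, b, c}; ¬(◇(p ∧ ¬q) ∨ ¬q) there: a:F, b:T, c:F. ✓
d: successors {b, c, d}; ¬(◇(p ∧ ¬q) ∨ ¬q) there: b:T, c:F, d:F. ✓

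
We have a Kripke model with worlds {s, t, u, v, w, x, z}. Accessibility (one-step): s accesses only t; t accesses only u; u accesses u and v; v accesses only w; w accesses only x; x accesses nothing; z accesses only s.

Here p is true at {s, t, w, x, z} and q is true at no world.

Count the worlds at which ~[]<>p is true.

4

s: []<>p is F. ✓
t: []<>p is F. ✓
u: []<>p is F. ✓
v: []<>p is T. ✗
w: []<>p is F. ✓
x: []<>p is T. ✗
z: []<>p is T. ✗
Satisfying worlds: {s, t, u, w}.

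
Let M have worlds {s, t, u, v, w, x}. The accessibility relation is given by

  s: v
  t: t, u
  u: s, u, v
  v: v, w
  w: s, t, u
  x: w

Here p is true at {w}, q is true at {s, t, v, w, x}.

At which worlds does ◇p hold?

{v, x}

s: successors {v}; p there: v:F. ✗
t: successors {t, u}; p there: t:F, u:F. ✗
u: successors {s, u, v}; p there: s:F, u:F, v:F. ✗
v: successors {v, w}; p there: v:F, w:T. ✓
w: successors {s, t, u}; p there: s:F, t:F, u:F. ✗
x: successors {w}; p there: w:T. ✓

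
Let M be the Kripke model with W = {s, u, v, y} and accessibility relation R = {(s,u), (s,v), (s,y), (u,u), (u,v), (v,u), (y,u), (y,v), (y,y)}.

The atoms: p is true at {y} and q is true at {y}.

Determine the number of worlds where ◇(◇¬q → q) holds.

s: successors {u, v, y}; ◇¬q → q there: u:F, v:F, y:T. ✓
u: successors {u, v}; ◇¬q → q there: u:F, v:F. ✗
v: successors {u}; ◇¬q → q there: u:F. ✗
y: successors {u, v, y}; ◇¬q → q there: u:F, v:F, y:T. ✓
Satisfying worlds: {s, y}.

2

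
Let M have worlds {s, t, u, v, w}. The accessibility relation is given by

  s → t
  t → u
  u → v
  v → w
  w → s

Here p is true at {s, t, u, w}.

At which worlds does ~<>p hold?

{u}

s: <>p is T. ✗
t: <>p is T. ✗
u: <>p is F. ✓
v: <>p is T. ✗
w: <>p is T. ✗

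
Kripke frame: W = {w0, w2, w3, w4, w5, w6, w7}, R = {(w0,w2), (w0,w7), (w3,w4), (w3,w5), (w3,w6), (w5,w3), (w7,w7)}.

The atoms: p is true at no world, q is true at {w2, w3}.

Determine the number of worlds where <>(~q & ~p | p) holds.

3

w0: successors {w2, w7}; ~q & ~p | p there: w2:F, w7:T. ✓
w2: no successors, so <>(~q & ~p | p) fails. ✗
w3: successors {w4, w5, w6}; ~q & ~p | p there: w4:T, w5:T, w6:T. ✓
w4: no successors, so <>(~q & ~p | p) fails. ✗
w5: successors {w3}; ~q & ~p | p there: w3:F. ✗
w6: no successors, so <>(~q & ~p | p) fails. ✗
w7: successors {w7}; ~q & ~p | p there: w7:T. ✓
Satisfying worlds: {w0, w3, w7}.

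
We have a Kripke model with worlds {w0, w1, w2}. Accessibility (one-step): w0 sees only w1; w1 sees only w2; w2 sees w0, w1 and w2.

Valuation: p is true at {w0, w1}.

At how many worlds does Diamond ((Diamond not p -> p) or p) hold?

w0: successors {w1}; (Diamond not p -> p) or p there: w1:T. ✓
w1: successors {w2}; (Diamond not p -> p) or p there: w2:F. ✗
w2: successors {w0, w1, w2}; (Diamond not p -> p) or p there: w0:T, w1:T, w2:F. ✓
Satisfying worlds: {w0, w2}.

2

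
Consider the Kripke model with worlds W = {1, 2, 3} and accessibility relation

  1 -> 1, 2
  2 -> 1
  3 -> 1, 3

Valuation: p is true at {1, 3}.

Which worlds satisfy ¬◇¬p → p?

1: ¬◇¬p is F, p is T. ✓
2: ¬◇¬p is T, p is F. ✗
3: ¬◇¬p is T, p is T. ✓

{1, 3}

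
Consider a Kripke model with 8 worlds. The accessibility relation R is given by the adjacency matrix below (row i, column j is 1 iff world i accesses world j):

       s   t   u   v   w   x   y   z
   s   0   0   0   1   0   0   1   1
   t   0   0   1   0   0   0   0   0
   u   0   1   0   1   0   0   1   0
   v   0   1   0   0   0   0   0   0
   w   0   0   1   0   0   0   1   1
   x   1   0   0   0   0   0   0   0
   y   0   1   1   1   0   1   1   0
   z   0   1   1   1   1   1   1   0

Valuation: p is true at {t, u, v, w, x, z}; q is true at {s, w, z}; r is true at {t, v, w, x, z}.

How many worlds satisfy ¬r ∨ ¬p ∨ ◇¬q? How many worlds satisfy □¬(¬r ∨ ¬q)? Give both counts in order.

7 and 0

For ¬r ∨ ¬p ∨ ◇¬q:
s: ¬r ∨ ¬p is T, ◇¬q is T. ✓
t: ¬r ∨ ¬p is F, ◇¬q is T. ✓
u: ¬r ∨ ¬p is T, ◇¬q is T. ✓
v: ¬r ∨ ¬p is F, ◇¬q is T. ✓
w: ¬r ∨ ¬p is F, ◇¬q is T. ✓
x: ¬r ∨ ¬p is F, ◇¬q is F. ✗
y: ¬r ∨ ¬p is T, ◇¬q is T. ✓
z: ¬r ∨ ¬p is F, ◇¬q is T. ✓
— 7 worlds.
For □¬(¬r ∨ ¬q):
s: successors {v, y, z}; ¬(¬r ∨ ¬q) there: v:F, y:F, z:T. ✗
t: successors {u}; ¬(¬r ∨ ¬q) there: u:F. ✗
u: successors {t, v, y}; ¬(¬r ∨ ¬q) there: t:F, v:F, y:F. ✗
v: successors {t}; ¬(¬r ∨ ¬q) there: t:F. ✗
w: successors {u, y, z}; ¬(¬r ∨ ¬q) there: u:F, y:F, z:T. ✗
x: successors {s}; ¬(¬r ∨ ¬q) there: s:F. ✗
y: successors {t, u, v, x, y}; ¬(¬r ∨ ¬q) there: t:F, u:F, v:F, x:F, y:F. ✗
z: successors {t, u, v, w, x, y}; ¬(¬r ∨ ¬q) there: t:F, u:F, v:F, w:T, x:F, y:F. ✗
— 0 worlds.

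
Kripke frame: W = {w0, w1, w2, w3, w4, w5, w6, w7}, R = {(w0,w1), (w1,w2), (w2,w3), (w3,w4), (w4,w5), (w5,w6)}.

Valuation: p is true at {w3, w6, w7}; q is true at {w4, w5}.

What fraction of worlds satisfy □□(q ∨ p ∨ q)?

w0: successors {w1}; □(q ∨ p ∨ q) there: w1:F. ✗
w1: successors {w2}; □(q ∨ p ∨ q) there: w2:T. ✓
w2: successors {w3}; □(q ∨ p ∨ q) there: w3:T. ✓
w3: successors {w4}; □(q ∨ p ∨ q) there: w4:T. ✓
w4: successors {w5}; □(q ∨ p ∨ q) there: w5:T. ✓
w5: successors {w6}; □(q ∨ p ∨ q) there: w6:T. ✓
w6: no successors, so □□(q ∨ p ∨ q) holds vacuously. ✓
w7: no successors, so □□(q ∨ p ∨ q) holds vacuously. ✓
That's 7 of 8 worlds, so 7/8.

7/8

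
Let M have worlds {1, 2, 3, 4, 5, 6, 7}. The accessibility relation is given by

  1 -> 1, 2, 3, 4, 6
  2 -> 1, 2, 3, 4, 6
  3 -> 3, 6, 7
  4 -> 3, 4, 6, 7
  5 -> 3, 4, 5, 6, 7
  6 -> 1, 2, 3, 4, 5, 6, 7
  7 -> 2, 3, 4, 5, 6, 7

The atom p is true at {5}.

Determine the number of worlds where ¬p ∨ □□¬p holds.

6

1: ¬p is T, □□¬p is F. ✓
2: ¬p is T, □□¬p is F. ✓
3: ¬p is T, □□¬p is F. ✓
4: ¬p is T, □□¬p is F. ✓
5: ¬p is F, □□¬p is F. ✗
6: ¬p is T, □□¬p is F. ✓
7: ¬p is T, □□¬p is F. ✓
Satisfying worlds: {1, 2, 3, 4, 6, 7}.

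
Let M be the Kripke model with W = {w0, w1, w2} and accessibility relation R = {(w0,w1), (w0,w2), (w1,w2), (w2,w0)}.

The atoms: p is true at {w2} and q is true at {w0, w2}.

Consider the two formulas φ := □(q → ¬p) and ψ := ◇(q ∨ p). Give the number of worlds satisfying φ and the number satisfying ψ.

1 and 3

For □(q → ¬p):
w0: successors {w1, w2}; q → ¬p there: w1:T, w2:F. ✗
w1: successors {w2}; q → ¬p there: w2:F. ✗
w2: successors {w0}; q → ¬p there: w0:T. ✓
— 1 world.
For ◇(q ∨ p):
w0: successors {w1, w2}; q ∨ p there: w1:F, w2:T. ✓
w1: successors {w2}; q ∨ p there: w2:T. ✓
w2: successors {w0}; q ∨ p there: w0:T. ✓
— 3 worlds.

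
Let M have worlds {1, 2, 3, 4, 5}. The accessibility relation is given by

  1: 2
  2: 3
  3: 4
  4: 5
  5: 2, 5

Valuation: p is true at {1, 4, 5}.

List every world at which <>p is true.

1: successors {2}; p there: 2:F. ✗
2: successors {3}; p there: 3:F. ✗
3: successors {4}; p there: 4:T. ✓
4: successors {5}; p there: 5:T. ✓
5: successors {2, 5}; p there: 2:F, 5:T. ✓

{3, 4, 5}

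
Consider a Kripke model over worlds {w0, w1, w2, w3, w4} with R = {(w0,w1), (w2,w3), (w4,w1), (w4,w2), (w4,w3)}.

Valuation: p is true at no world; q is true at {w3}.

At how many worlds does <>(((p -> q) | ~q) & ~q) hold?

2

w0: successors {w1}; ((p -> q) | ~q) & ~q there: w1:T. ✓
w1: no successors, so <>(((p -> q) | ~q) & ~q) fails. ✗
w2: successors {w3}; ((p -> q) | ~q) & ~q there: w3:F. ✗
w3: no successors, so <>(((p -> q) | ~q) & ~q) fails. ✗
w4: successors {w1, w2, w3}; ((p -> q) | ~q) & ~q there: w1:T, w2:T, w3:F. ✓
Satisfying worlds: {w0, w4}.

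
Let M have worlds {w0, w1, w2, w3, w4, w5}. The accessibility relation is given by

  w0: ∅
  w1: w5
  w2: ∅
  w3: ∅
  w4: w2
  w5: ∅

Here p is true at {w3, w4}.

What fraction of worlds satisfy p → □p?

w0: p is F, □p is T. ✓
w1: p is F, □p is F. ✓
w2: p is F, □p is T. ✓
w3: p is T, □p is T. ✓
w4: p is T, □p is F. ✗
w5: p is F, □p is T. ✓
That's 5 of 6 worlds, so 5/6.

5/6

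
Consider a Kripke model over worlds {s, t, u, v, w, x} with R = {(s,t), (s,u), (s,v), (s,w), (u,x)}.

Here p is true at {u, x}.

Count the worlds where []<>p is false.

s: successors {t, u, v, w}; <>p there: t:F, u:T, v:F, w:F. ✗
t: no successors, so []<>p holds vacuously. ✓
u: successors {x}; <>p there: x:F. ✗
v: no successors, so []<>p holds vacuously. ✓
w: no successors, so []<>p holds vacuously. ✓
x: no successors, so []<>p holds vacuously. ✓
Satisfying worlds: {t, v, w, x}.
So []<>p fails at the other 2 worlds.

2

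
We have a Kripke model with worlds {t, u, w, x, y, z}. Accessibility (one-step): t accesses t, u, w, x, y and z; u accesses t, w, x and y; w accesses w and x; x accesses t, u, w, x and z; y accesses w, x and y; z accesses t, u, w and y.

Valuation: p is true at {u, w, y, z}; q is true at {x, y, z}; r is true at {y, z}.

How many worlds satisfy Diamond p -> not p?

2

t: Diamond p is T, not p is T. ✓
u: Diamond p is T, not p is F. ✗
w: Diamond p is T, not p is F. ✗
x: Diamond p is T, not p is T. ✓
y: Diamond p is T, not p is F. ✗
z: Diamond p is T, not p is F. ✗
Satisfying worlds: {t, x}.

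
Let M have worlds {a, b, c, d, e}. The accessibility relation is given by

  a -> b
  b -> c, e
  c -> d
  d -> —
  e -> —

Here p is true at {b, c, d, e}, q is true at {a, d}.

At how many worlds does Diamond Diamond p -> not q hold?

a: Diamond Diamond p is T, not q is F. ✗
b: Diamond Diamond p is T, not q is T. ✓
c: Diamond Diamond p is F, not q is T. ✓
d: Diamond Diamond p is F, not q is F. ✓
e: Diamond Diamond p is F, not q is T. ✓
Satisfying worlds: {b, c, d, e}.

4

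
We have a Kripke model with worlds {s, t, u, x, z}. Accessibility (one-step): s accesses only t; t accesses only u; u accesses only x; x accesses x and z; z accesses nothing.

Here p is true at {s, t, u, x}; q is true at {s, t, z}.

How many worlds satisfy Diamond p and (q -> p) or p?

s: Diamond p and (q -> p) is T, p is T. ✓
t: Diamond p and (q -> p) is T, p is T. ✓
u: Diamond p and (q -> p) is T, p is T. ✓
x: Diamond p and (q -> p) is T, p is T. ✓
z: Diamond p and (q -> p) is F, p is F. ✗
Satisfying worlds: {s, t, u, x}.

4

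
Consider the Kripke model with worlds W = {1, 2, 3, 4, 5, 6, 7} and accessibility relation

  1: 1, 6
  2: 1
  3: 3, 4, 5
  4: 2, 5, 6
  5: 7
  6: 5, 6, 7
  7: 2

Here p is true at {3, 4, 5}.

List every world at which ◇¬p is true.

{1, 2, 4, 5, 6, 7}

1: successors {1, 6}; ¬p there: 1:T, 6:T. ✓
2: successors {1}; ¬p there: 1:T. ✓
3: successors {3, 4, 5}; ¬p there: 3:F, 4:F, 5:F. ✗
4: successors {2, 5, 6}; ¬p there: 2:T, 5:F, 6:T. ✓
5: successors {7}; ¬p there: 7:T. ✓
6: successors {5, 6, 7}; ¬p there: 5:F, 6:T, 7:T. ✓
7: successors {2}; ¬p there: 2:T. ✓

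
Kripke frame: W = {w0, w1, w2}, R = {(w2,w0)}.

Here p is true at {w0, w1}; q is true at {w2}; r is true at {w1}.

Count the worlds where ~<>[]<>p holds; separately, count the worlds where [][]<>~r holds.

For ~<>[]<>p:
w0: <>[]<>p is F. ✓
w1: <>[]<>p is F. ✓
w2: <>[]<>p is T. ✗
— 2 worlds.
For [][]<>~r:
w0: no successors, so [][]<>~r holds vacuously. ✓
w1: no successors, so [][]<>~r holds vacuously. ✓
w2: successors {w0}; []<>~r there: w0:T. ✓
— 3 worlds.

2 and 3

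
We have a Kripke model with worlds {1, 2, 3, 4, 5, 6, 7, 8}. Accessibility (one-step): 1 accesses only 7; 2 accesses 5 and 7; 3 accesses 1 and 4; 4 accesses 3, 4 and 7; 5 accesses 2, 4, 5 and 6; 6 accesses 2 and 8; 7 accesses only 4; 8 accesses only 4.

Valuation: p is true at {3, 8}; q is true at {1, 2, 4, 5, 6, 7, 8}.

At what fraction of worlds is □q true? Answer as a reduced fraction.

1: successors {7}; q there: 7:T. ✓
2: successors {5, 7}; q there: 5:T, 7:T. ✓
3: successors {1, 4}; q there: 1:T, 4:T. ✓
4: successors {3, 4, 7}; q there: 3:F, 4:T, 7:T. ✗
5: successors {2, 4, 5, 6}; q there: 2:T, 4:T, 5:T, 6:T. ✓
6: successors {2, 8}; q there: 2:T, 8:T. ✓
7: successors {4}; q there: 4:T. ✓
8: successors {4}; q there: 4:T. ✓
That's 7 of 8 worlds, so 7/8.

7/8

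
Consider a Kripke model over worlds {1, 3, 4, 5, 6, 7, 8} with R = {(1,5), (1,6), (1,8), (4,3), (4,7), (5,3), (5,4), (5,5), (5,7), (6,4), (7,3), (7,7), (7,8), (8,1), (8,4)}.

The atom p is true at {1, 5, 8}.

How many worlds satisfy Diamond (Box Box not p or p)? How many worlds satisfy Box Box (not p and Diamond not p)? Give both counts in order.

5 and 1

For Diamond (Box Box not p or p):
1: successors {5, 6, 8}; Box Box not p or p there: 5:T, 6:T, 8:T. ✓
3: no successors, so Diamond (Box Box not p or p) fails. ✗
4: successors {3, 7}; Box Box not p or p there: 3:T, 7:F. ✓
5: successors {3, 4, 5, 7}; Box Box not p or p there: 3:T, 4:F, 5:T, 7:F. ✓
6: successors {4}; Box Box not p or p there: 4:F. ✗
7: successors {3, 7, 8}; Box Box not p or p there: 3:T, 7:F, 8:T. ✓
8: successors {1, 4}; Box Box not p or p there: 1:T, 4:F. ✓
— 5 worlds.
For Box Box (not p and Diamond not p):
1: successors {5, 6, 8}; Box (not p and Diamond not p) there: 5:F, 6:T, 8:F. ✗
3: no successors, so Box Box (not p and Diamond not p) holds vacuously. ✓
4: successors {3, 7}; Box (not p and Diamond not p) there: 3:T, 7:F. ✗
5: successors {3, 4, 5, 7}; Box (not p and Diamond not p) there: 3:T, 4:F, 5:F, 7:F. ✗
6: successors {4}; Box (not p and Diamond not p) there: 4:F. ✗
7: successors {3, 7, 8}; Box (not p and Diamond not p) there: 3:T, 7:F, 8:F. ✗
8: successors {1, 4}; Box (not p and Diamond not p) there: 1:F, 4:F. ✗
— 1 world.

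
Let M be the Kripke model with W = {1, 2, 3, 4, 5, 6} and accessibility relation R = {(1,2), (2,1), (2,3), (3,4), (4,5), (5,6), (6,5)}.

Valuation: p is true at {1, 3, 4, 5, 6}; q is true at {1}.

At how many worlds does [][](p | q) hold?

1: successors {2}; [](p | q) there: 2:T. ✓
2: successors {1, 3}; [](p | q) there: 1:F, 3:T. ✗
3: successors {4}; [](p | q) there: 4:T. ✓
4: successors {5}; [](p | q) there: 5:T. ✓
5: successors {6}; [](p | q) there: 6:T. ✓
6: successors {5}; [](p | q) there: 5:T. ✓
Satisfying worlds: {1, 3, 4, 5, 6}.

5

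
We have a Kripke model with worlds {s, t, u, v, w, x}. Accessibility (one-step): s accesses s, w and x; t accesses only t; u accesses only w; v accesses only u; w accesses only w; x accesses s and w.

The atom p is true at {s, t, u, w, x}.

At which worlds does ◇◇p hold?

{s, t, u, v, w, x}

s: successors {s, w, x}; ◇p there: s:T, w:T, x:T. ✓
t: successors {t}; ◇p there: t:T. ✓
u: successors {w}; ◇p there: w:T. ✓
v: successors {u}; ◇p there: u:T. ✓
w: successors {w}; ◇p there: w:T. ✓
x: successors {s, w}; ◇p there: s:T, w:T. ✓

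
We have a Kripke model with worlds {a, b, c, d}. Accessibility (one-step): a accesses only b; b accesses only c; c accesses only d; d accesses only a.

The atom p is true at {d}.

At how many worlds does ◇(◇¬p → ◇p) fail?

a: successors {b}; ◇¬p → ◇p there: b:F. ✗
b: successors {c}; ◇¬p → ◇p there: c:T. ✓
c: successors {d}; ◇¬p → ◇p there: d:F. ✗
d: successors {a}; ◇¬p → ◇p there: a:F. ✗
Satisfying worlds: {b}.
So ◇(◇¬p → ◇p) fails at the other 3 worlds.

3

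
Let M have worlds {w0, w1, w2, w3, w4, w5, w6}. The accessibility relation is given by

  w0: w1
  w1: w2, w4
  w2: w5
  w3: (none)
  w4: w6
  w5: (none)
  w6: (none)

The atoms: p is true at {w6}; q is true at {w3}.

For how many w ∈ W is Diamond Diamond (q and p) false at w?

w0: successors {w1}; Diamond (q and p) there: w1:F. ✗
w1: successors {w2, w4}; Diamond (q and p) there: w2:F, w4:F. ✗
w2: successors {w5}; Diamond (q and p) there: w5:F. ✗
w3: no successors, so Diamond Diamond (q and p) fails. ✗
w4: successors {w6}; Diamond (q and p) there: w6:F. ✗
w5: no successors, so Diamond Diamond (q and p) fails. ✗
w6: no successors, so Diamond Diamond (q and p) fails. ✗
Satisfying worlds: ∅.
So Diamond Diamond (q and p) fails at the other 7 worlds.

7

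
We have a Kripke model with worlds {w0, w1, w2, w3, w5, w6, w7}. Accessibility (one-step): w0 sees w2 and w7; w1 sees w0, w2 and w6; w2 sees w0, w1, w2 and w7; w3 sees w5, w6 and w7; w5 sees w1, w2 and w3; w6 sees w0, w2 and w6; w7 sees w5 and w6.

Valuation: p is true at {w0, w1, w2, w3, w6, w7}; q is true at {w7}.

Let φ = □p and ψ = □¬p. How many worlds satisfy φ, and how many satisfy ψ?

For □p:
w0: successors {w2, w7}; p there: w2:T, w7:T. ✓
w1: successors {w0, w2, w6}; p there: w0:T, w2:T, w6:T. ✓
w2: successors {w0, w1, w2, w7}; p there: w0:T, w1:T, w2:T, w7:T. ✓
w3: successors {w5, w6, w7}; p there: w5:F, w6:T, w7:T. ✗
w5: successors {w1, w2, w3}; p there: w1:T, w2:T, w3:T. ✓
w6: successors {w0, w2, w6}; p there: w0:T, w2:T, w6:T. ✓
w7: successors {w5, w6}; p there: w5:F, w6:T. ✗
— 5 worlds.
For □¬p:
w0: successors {w2, w7}; ¬p there: w2:F, w7:F. ✗
w1: successors {w0, w2, w6}; ¬p there: w0:F, w2:F, w6:F. ✗
w2: successors {w0, w1, w2, w7}; ¬p there: w0:F, w1:F, w2:F, w7:F. ✗
w3: successors {w5, w6, w7}; ¬p there: w5:T, w6:F, w7:F. ✗
w5: successors {w1, w2, w3}; ¬p there: w1:F, w2:F, w3:F. ✗
w6: successors {w0, w2, w6}; ¬p there: w0:F, w2:F, w6:F. ✗
w7: successors {w5, w6}; ¬p there: w5:T, w6:F. ✗
— 0 worlds.

5 and 0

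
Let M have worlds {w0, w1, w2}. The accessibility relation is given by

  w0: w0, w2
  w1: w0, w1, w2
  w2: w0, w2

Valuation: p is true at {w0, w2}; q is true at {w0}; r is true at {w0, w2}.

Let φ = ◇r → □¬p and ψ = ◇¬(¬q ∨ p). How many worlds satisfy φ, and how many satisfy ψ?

0 and 0

For ◇r → □¬p:
w0: ◇r is T, □¬p is F. ✗
w1: ◇r is T, □¬p is F. ✗
w2: ◇r is T, □¬p is F. ✗
— 0 worlds.
For ◇¬(¬q ∨ p):
w0: successors {w0, w2}; ¬(¬q ∨ p) there: w0:F, w2:F. ✗
w1: successors {w0, w1, w2}; ¬(¬q ∨ p) there: w0:F, w1:F, w2:F. ✗
w2: successors {w0, w2}; ¬(¬q ∨ p) there: w0:F, w2:F. ✗
— 0 worlds.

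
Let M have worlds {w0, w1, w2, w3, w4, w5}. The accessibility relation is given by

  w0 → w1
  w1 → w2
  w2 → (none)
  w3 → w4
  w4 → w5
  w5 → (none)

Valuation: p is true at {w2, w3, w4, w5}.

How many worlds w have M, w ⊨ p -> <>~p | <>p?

4

w0: p is F, <>~p | <>p is T. ✓
w1: p is F, <>~p | <>p is T. ✓
w2: p is T, <>~p | <>p is F. ✗
w3: p is T, <>~p | <>p is T. ✓
w4: p is T, <>~p | <>p is T. ✓
w5: p is T, <>~p | <>p is F. ✗
Satisfying worlds: {w0, w1, w3, w4}.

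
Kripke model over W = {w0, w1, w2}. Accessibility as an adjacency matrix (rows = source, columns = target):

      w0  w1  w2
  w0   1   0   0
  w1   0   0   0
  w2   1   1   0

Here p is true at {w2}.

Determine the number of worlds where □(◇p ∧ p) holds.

w0: successors {w0}; ◇p ∧ p there: w0:F. ✗
w1: no successors, so □(◇p ∧ p) holds vacuously. ✓
w2: successors {w0, w1}; ◇p ∧ p there: w0:F, w1:F. ✗
Satisfying worlds: {w1}.

1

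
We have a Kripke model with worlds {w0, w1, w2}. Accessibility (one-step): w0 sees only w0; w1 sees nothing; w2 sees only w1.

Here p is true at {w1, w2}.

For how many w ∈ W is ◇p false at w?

w0: successors {w0}; p there: w0:F. ✗
w1: no successors, so ◇p fails. ✗
w2: successors {w1}; p there: w1:T. ✓
Satisfying worlds: {w2}.
So ◇p fails at the other 2 worlds.

2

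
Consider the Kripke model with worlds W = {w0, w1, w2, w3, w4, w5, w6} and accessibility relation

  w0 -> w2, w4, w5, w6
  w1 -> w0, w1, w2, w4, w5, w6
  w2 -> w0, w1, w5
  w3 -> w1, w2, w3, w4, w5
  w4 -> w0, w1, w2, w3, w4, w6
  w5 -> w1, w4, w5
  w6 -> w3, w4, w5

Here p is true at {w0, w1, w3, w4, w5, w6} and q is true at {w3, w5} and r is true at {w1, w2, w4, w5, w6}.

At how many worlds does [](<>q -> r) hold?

2

w0: successors {w2, w4, w5, w6}; <>q -> r there: w2:T, w4:T, w5:T, w6:T. ✓
w1: successors {w0, w1, w2, w4, w5, w6}; <>q -> r there: w0:F, w1:T, w2:T, w4:T, w5:T, w6:T. ✗
w2: successors {w0, w1, w5}; <>q -> r there: w0:F, w1:T, w5:T. ✗
w3: successors {w1, w2, w3, w4, w5}; <>q -> r there: w1:T, w2:T, w3:F, w4:T, w5:T. ✗
w4: successors {w0, w1, w2, w3, w4, w6}; <>q -> r there: w0:F, w1:T, w2:T, w3:F, w4:T, w6:T. ✗
w5: successors {w1, w4, w5}; <>q -> r there: w1:T, w4:T, w5:T. ✓
w6: successors {w3, w4, w5}; <>q -> r there: w3:F, w4:T, w5:T. ✗
Satisfying worlds: {w0, w5}.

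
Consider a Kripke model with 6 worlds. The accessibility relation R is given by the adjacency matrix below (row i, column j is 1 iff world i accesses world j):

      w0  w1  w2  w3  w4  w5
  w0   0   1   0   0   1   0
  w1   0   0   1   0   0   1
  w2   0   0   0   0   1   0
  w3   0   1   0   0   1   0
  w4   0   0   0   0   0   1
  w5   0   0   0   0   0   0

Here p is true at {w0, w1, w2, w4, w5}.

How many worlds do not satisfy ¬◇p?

5

w0: ◇p is T. ✗
w1: ◇p is T. ✗
w2: ◇p is T. ✗
w3: ◇p is T. ✗
w4: ◇p is T. ✗
w5: ◇p is F. ✓
Satisfying worlds: {w5}.
So ¬◇p fails at the other 5 worlds.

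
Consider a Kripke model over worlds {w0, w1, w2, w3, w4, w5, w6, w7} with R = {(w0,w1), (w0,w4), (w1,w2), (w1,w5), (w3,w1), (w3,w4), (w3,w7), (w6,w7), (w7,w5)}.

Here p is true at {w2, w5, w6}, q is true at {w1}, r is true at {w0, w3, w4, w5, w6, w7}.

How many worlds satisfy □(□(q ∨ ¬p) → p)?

6

w0: successors {w1, w4}; □(q ∨ ¬p) → p there: w1:T, w4:F. ✗
w1: successors {w2, w5}; □(q ∨ ¬p) → p there: w2:T, w5:T. ✓
w2: no successors, so □(□(q ∨ ¬p) → p) holds vacuously. ✓
w3: successors {w1, w4, w7}; □(q ∨ ¬p) → p there: w1:T, w4:F, w7:T. ✗
w4: no successors, so □(□(q ∨ ¬p) → p) holds vacuously. ✓
w5: no successors, so □(□(q ∨ ¬p) → p) holds vacuously. ✓
w6: successors {w7}; □(q ∨ ¬p) → p there: w7:T. ✓
w7: successors {w5}; □(q ∨ ¬p) → p there: w5:T. ✓
Satisfying worlds: {w1, w2, w4, w5, w6, w7}.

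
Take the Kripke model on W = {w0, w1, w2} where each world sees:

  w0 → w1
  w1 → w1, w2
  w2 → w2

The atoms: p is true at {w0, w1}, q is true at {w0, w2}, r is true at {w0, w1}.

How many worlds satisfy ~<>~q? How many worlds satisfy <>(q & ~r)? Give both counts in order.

1 and 2

For ~<>~q:
w0: <>~q is T. ✗
w1: <>~q is T. ✗
w2: <>~q is F. ✓
— 1 world.
For <>(q & ~r):
w0: successors {w1}; q & ~r there: w1:F. ✗
w1: successors {w1, w2}; q & ~r there: w1:F, w2:T. ✓
w2: successors {w2}; q & ~r there: w2:T. ✓
— 2 worlds.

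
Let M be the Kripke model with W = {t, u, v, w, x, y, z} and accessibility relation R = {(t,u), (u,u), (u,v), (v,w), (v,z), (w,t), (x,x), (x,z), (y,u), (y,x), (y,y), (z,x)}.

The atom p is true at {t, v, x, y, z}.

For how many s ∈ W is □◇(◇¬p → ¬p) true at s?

t: successors {u}; ◇(◇¬p → ¬p) there: u:T. ✓
u: successors {u, v}; ◇(◇¬p → ¬p) there: u:T, v:T. ✓
v: successors {w, z}; ◇(◇¬p → ¬p) there: w:F, z:T. ✗
w: successors {t}; ◇(◇¬p → ¬p) there: t:T. ✓
x: successors {x, z}; ◇(◇¬p → ¬p) there: x:T, z:T. ✓
y: successors {u, x, y}; ◇(◇¬p → ¬p) there: u:T, x:T, y:T. ✓
z: successors {x}; ◇(◇¬p → ¬p) there: x:T. ✓
Satisfying worlds: {t, u, w, x, y, z}.

6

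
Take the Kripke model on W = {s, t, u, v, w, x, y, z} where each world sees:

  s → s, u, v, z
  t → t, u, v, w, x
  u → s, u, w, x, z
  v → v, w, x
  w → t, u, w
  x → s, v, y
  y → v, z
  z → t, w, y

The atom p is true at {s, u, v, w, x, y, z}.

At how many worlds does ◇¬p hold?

s: successors {s, u, v, z}; ¬p there: s:F, u:F, v:F, z:F. ✗
t: successors {t, u, v, w, x}; ¬p there: t:T, u:F, v:F, w:F, x:F. ✓
u: successors {s, u, w, x, z}; ¬p there: s:F, u:F, w:F, x:F, z:F. ✗
v: successors {v, w, x}; ¬p there: v:F, w:F, x:F. ✗
w: successors {t, u, w}; ¬p there: t:T, u:F, w:F. ✓
x: successors {s, v, y}; ¬p there: s:F, v:F, y:F. ✗
y: successors {v, z}; ¬p there: v:F, z:F. ✗
z: successors {t, w, y}; ¬p there: t:T, w:F, y:F. ✓
Satisfying worlds: {t, w, z}.

3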